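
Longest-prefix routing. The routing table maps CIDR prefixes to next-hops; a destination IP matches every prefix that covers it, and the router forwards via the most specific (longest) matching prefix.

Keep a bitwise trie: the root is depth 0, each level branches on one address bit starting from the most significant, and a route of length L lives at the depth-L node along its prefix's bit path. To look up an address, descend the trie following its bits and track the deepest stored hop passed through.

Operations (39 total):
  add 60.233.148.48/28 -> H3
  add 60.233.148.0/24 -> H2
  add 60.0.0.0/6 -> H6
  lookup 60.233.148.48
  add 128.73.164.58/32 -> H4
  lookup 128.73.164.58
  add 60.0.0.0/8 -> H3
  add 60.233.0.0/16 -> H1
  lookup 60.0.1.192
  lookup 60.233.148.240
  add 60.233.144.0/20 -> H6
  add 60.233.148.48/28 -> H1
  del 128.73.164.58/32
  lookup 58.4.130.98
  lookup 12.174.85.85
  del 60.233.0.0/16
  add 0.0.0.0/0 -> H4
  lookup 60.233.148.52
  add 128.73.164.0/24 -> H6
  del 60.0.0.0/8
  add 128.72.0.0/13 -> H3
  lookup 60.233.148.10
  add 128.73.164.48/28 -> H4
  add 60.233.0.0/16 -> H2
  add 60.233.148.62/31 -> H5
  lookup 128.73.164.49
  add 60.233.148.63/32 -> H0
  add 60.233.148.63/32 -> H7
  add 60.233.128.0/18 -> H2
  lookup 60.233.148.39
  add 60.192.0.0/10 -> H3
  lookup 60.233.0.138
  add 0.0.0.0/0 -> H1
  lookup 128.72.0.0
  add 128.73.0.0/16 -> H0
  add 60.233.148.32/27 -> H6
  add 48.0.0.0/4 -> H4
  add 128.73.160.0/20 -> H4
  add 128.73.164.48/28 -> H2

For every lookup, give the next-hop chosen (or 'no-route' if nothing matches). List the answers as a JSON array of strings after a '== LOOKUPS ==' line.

Process each operation:
  add 60.233.148.48/28 -> H3 at depth 28
  add 60.233.148.0/24 -> H2 at depth 24
  add 60.0.0.0/6 -> H6 at depth 6
  ? 60.233.148.48  path d0:-→d1:-→d2:-→d3:-→d4:-→d5:-→d6:H6→d7:-→d8:-→d9:-→d10:-→d11:-→d12:-→d13:-→d14:-→d15:-→d16:-→d17:-→d18:-→d19:-→d20:-→d21:-→d22:-→d23:-→d24:H2→d25:-→d26:-→d27:-→d28:H3  best=H3
  add 128.73.164.58/32 -> H4 at depth 32
  ? 128.73.164.58  path d0:-→d1:-→d2:-→d3:-→d4:-→d5:-→d6:-→d7:-→d8:-→d9:-→d10:-→d11:-→d12:-→d13:-→d14:-→d15:-→d16:-→d17:-→d18:-→d19:-→d20:-→d21:-→d22:-→d23:-→d24:-→d25:-→d26:-→d27:-→d28:-→d29:-→d30:-→d31:-→d32:H4  best=H4
  add 60.0.0.0/8 -> H3 at depth 8
  add 60.233.0.0/16 -> H1 at depth 16
  ? 60.0.1.192  path d0:-→d1:-→d2:-→d3:-→d4:-→d5:-→d6:H6→d7:-→d8:H3  best=H3
  ? 60.233.148.240  path d0:-→d1:-→d2:-→d3:-→d4:-→d5:-→d6:H6→d7:-→d8:H3→d9:-→d10:-→d11:-→d12:-→d13:-→d14:-→d15:-→d16:H1→d17:-→d18:-→d19:-→d20:-→d21:-→d22:-→d23:-→d24:H2  best=H2
  add 60.233.144.0/20 -> H6 at depth 20
  add 60.233.148.48/28 -> H1 at depth 28
  del 128.73.164.58/32 (clear depth 32)
  ? 58.4.130.98  path d0:-→d1:-→d2:-→d3:-→d4:-→d5:-  best=no-route
  ? 12.174.85.85  path d0:-→d1:-→d2:-  best=no-route
  del 60.233.0.0/16 (clear depth 16)
  add 0.0.0.0/0 -> H4 at depth 0
  ? 60.233.148.52  path d0:H4→d1:-→d2:-→d3:-→d4:-→d5:-→d6:H6→d7:-→d8:H3→d9:-→d10:-→d11:-→d12:-→d13:-→d14:-→d15:-→d16:-→d17:-→d18:-→d19:-→d20:H6→d21:-→d22:-→d23:-→d24:H2→d25:-→d26:-→d27:-→d28:H1  best=H1
  add 128.73.164.0/24 -> H6 at depth 24
  del 60.0.0.0/8 (clear depth 8)
  add 128.72.0.0/13 -> H3 at depth 13
  ? 60.233.148.10  path d0:H4→d1:-→d2:-→d3:-→d4:-→d5:-→d6:H6→d7:-→d8:-→d9:-→d10:-→d11:-→d12:-→d13:-→d14:-→d15:-→d16:-→d17:-→d18:-→d19:-→d20:H6→d21:-→d22:-→d23:-→d24:H2→d25:-→d26:-  best=H2
  add 128.73.164.48/28 -> H4 at depth 28
  add 60.233.0.0/16 -> H2 at depth 16
  add 60.233.148.62/31 -> H5 at depth 31
  ? 128.73.164.49  path d0:H4→d1:-→d2:-→d3:-→d4:-→d5:-→d6:-→d7:-→d8:-→d9:-→d10:-→d11:-→d12:-→d13:H3→d14:-→d15:-→d16:-→d17:-→d18:-→d19:-→d20:-→d21:-→d22:-→d23:-→d24:H6→d25:-→d26:-→d27:-→d28:H4  best=H4
  add 60.233.148.63/32 -> H0 at depth 32
  add 60.233.148.63/32 -> H7 at depth 32
  add 60.233.128.0/18 -> H2 at depth 18
  ? 60.233.148.39  path d0:H4→d1:-→d2:-→d3:-→d4:-→d5:-→d6:H6→d7:-→d8:-→d9:-→d10:-→d11:-→d12:-→d13:-→d14:-→d15:-→d16:H2→d17:-→d18:H2→d19:-→d20:H6→d21:-→d22:-→d23:-→d24:H2→d25:-→d26:-→d27:-  best=H2
  add 60.192.0.0/10 -> H3 at depth 10
  ? 60.233.0.138  path d0:H4→d1:-→d2:-→d3:-→d4:-→d5:-→d6:H6→d7:-→d8:-→d9:-→d10:H3→d11:-→d12:-→d13:-→d14:-→d15:-→d16:H2  best=H2
  add 0.0.0.0/0 -> H1 at depth 0
  ? 128.72.0.0  path d0:H1→d1:-→d2:-→d3:-→d4:-→d5:-→d6:-→d7:-→d8:-→d9:-→d10:-→d11:-→d12:-→d13:H3→d14:-→d15:-  best=H3
  add 128.73.0.0/16 -> H0 at depth 16
  add 60.233.148.32/27 -> H6 at depth 27
  add 48.0.0.0/4 -> H4 at depth 4
  add 128.73.160.0/20 -> H4 at depth 20
  add 128.73.164.48/28 -> H2 at depth 28

== LOOKUPS ==
["H3","H4","H3","H2","no-route","no-route","H1","H2","H4","H2","H2","H3"]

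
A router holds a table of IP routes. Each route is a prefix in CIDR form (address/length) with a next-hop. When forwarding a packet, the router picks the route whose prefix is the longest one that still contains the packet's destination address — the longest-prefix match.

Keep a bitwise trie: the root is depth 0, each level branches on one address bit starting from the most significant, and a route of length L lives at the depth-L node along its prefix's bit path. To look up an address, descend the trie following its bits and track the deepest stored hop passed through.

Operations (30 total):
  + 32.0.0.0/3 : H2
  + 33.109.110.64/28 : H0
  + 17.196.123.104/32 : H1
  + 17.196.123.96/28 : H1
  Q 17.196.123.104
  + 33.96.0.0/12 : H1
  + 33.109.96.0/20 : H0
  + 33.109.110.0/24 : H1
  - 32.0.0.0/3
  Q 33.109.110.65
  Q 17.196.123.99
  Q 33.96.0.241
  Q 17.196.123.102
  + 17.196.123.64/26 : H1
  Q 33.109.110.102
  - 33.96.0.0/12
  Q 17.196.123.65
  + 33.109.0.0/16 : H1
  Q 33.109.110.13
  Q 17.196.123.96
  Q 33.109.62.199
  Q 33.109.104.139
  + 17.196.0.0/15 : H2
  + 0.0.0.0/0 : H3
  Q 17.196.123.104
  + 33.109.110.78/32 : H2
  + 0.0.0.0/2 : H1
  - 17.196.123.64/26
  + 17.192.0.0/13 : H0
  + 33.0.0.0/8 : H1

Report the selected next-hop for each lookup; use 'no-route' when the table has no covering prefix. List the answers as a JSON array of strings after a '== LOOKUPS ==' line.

Trace:
  add 32.0.0.0/3 -> H2 at depth 3
  add 33.109.110.64/28 -> H0 at depth 28
  add 17.196.123.104/32 -> H1 at depth 32
  add 17.196.123.96/28 -> H1 at depth 28
  Q 17.196.123.104: descend 00010001110001000111101101101000 ; hops seen [H1,H1] ; pick H1
  add 33.96.0.0/12 -> H1 at depth 12
  add 33.109.96.0/20 -> H0 at depth 20
  add 33.109.110.0/24 -> H1 at depth 24
  - 32.0.0.0/3 clear@3
  Q 33.109.110.65: descend 0010000101101101011011100100 ; hops seen [H1,H0,H1,H0] ; pick H0
  Q 17.196.123.99: descend 0001000111000100011110110110 ; hops seen [H1] ; pick H1
  Q 33.96.0.241: descend 001000010110 ; hops seen [H1] ; pick H1
  Q 17.196.123.102: descend 0001000111000100011110110110 ; hops seen [H1] ; pick H1
  add 17.196.123.64/26 -> H1 at depth 26
  Q 33.109.110.102: descend 00100001011011010110111001 ; hops seen [H1,H0,H1] ; pick H1
  - 33.96.0.0/12 clear@12
  Q 17.196.123.65: descend 00010001110001000111101101 ; hops seen [H1] ; pick H1
  add 33.109.0.0/16 -> H1 at depth 16
  Q 33.109.110.13: descend 0010000101101101011011100 ; hops seen [H1,H0,H1] ; pick H1
  Q 17.196.123.96: descend 0001000111000100011110110110 ; hops seen [H1,H1] ; pick H1
  Q 33.109.62.199: descend 00100001011011010 ; hops seen [H1] ; pick H1
  Q 33.109.104.139: descend 001000010110110101101 ; hops seen [H1,H0] ; pick H0
  add 17.196.0.0/15 -> H2 at depth 15
  add 0.0.0.0/0 -> H3 at depth 0
  Q 17.196.123.104: descend 00010001110001000111101101101000 ; hops seen [H3,H2,H1,H1,H1] ; pick H1
  add 33.109.110.78/32 -> H2 at depth 32
  add 0.0.0.0/2 -> H1 at depth 2
  - 17.196.123.64/26 clear@26
  add 17.192.0.0/13 -> H0 at depth 13
  add 33.0.0.0/8 -> H1 at depth 8

== LOOKUPS ==
["H1","H0","H1","H1","H1","H1","H1","H1","H1","H1","H0","H1"]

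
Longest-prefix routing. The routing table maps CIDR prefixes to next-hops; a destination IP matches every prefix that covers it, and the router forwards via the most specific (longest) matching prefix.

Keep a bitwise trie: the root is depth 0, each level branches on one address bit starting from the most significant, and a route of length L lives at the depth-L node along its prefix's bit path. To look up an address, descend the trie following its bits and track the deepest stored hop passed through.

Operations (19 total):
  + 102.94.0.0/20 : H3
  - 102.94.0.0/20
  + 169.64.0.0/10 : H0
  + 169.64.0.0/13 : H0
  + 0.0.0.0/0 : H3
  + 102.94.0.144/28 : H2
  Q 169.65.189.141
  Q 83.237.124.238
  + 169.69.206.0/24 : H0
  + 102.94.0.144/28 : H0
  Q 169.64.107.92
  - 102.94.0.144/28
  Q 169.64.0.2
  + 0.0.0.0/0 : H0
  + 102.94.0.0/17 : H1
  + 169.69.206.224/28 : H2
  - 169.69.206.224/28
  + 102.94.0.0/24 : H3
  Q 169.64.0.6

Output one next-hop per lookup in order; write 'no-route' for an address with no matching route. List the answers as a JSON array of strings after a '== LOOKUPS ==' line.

Trace:
  add 102.94.0.0/20 -> H3 at depth 20
  - 102.94.0.0/20 clear@20
  add 169.64.0.0/10 -> H0 at depth 10
  add 169.64.0.0/13 -> H0 at depth 13
  add 0.0.0.0/0 -> H3 at depth 0
  add 102.94.0.144/28 -> H2 at depth 28
  Q 169.65.189.141: descend 1010100101000 ; hops seen [H3,H0,H0] ; pick H0
  Q 83.237.124.238: descend 01 ; hops seen [H3] ; pick H3
  add 169.69.206.0/24 -> H0 at depth 24
  add 102.94.0.144/28 -> H0 at depth 28
  Q 169.64.107.92: descend 1010100101000 ; hops seen [H3,H0,H0] ; pick H0
  - 102.94.0.144/28 clear@28
  Q 169.64.0.2: descend 1010100101000 ; hops seen [H3,H0,H0] ; pick H0
  add 0.0.0.0/0 -> H0 at depth 0
  add 102.94.0.0/17 -> H1 at depth 17
  add 169.69.206.224/28 -> H2 at depth 28
  - 169.69.206.224/28 clear@28
  add 102.94.0.0/24 -> H3 at depth 24
  Q 169.64.0.6: descend 1010100101000 ; hops seen [H0,H0,H0] ; pick H0

== LOOKUPS ==
["H0","H3","H0","H0","H0"]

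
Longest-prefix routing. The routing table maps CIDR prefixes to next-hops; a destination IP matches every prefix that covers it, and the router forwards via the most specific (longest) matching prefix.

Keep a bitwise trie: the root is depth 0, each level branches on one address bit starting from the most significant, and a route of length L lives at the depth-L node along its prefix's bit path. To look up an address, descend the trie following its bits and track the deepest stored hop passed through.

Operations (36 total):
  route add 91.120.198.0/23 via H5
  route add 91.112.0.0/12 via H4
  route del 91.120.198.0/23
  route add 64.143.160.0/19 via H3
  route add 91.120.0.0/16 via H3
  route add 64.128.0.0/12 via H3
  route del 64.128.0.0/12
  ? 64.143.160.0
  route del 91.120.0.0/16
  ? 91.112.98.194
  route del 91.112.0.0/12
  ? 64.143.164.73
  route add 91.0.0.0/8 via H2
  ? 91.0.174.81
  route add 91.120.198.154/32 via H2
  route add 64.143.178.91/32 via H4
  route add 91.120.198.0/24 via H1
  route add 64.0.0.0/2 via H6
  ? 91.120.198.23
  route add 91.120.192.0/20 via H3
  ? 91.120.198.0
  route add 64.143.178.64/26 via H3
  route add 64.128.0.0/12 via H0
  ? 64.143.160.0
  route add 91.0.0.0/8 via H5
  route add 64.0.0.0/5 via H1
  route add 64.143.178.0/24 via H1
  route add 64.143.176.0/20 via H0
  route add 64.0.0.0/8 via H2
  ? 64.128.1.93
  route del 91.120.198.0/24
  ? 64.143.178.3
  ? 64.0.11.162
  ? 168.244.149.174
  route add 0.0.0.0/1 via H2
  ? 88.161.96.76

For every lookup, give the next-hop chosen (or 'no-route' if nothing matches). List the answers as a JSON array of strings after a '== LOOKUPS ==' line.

Process each operation:
  + 91.120.198.0/23 (H5) depth=23
  + 91.112.0.0/12 (H4) depth=12
  - 91.120.198.0/23 clear@23
  + 64.143.160.0/19 (H3) depth=19
  + 91.120.0.0/16 (H3) depth=16
  + 64.128.0.0/12 (H3) depth=12
  - 64.128.0.0/12 clear@12
  ? 64.143.160.0  path d0:-→d1:-→d2:-→d3:-→d4:-→d5:-→d6:-→d7:-→d8:-→d9:-→d10:-→d11:-→d12:-→d13:-→d14:-→d15:-→d16:-→d17:-→d18:-→d19:H3  best=H3
  - 91.120.0.0/16 clear@16
  ? 91.112.98.194  path d0:-→d1:-→d2:-→d3:-→d4:-→d5:-→d6:-→d7:-→d8:-→d9:-→d10:-→d11:-→d12:H4  best=H4
  - 91.112.0.0/12 clear@12
  ? 64.143.164.73  path d0:-→d1:-→d2:-→d3:-→d4:-→d5:-→d6:-→d7:-→d8:-→d9:-→d10:-→d11:-→d12:-→d13:-→d14:-→d15:-→d16:-→d17:-→d18:-→d19:H3  best=H3
  + 91.0.0.0/8 (H2) depth=8
  ? 91.0.174.81  path d0:-→d1:-→d2:-→d3:-→d4:-→d5:-→d6:-→d7:-→d8:H2→d9:-  best=H2
  + 91.120.198.154/32 (H2) depth=32
  + 64.143.178.91/32 (H4) depth=32
  + 91.120.198.0/24 (H1) depth=24
  + 64.0.0.0/2 (H6) depth=2
  ? 91.120.198.23  path d0:-→d1:-→d2:H6→d3:-→d4:-→d5:-→d6:-→d7:-→d8:H2→d9:-→d10:-→d11:-→d12:-→d13:-→d14:-→d15:-→d16:-→d17:-→d18:-→d19:-→d20:-→d21:-→d22:-→d23:-→d24:H1  best=H1
  + 91.120.192.0/20 (H3) depth=20
  ? 91.120.198.0  path d0:-→d1:-→d2:H6→d3:-→d4:-→d5:-→d6:-→d7:-→d8:H2→d9:-→d10:-→d11:-→d12:-→d13:-→d14:-→d15:-→d16:-→d17:-→d18:-→d19:-→d20:H3→d21:-→d22:-→d23:-→d24:H1  best=H1
  + 64.143.178.64/26 (H3) depth=26
  + 64.128.0.0/12 (H0) depth=12
  ? 64.143.160.0  path d0:-→d1:-→d2:H6→d3:-→d4:-→d5:-→d6:-→d7:-→d8:-→d9:-→d10:-→d11:-→d12:H0→d13:-→d14:-→d15:-→d16:-→d17:-→d18:-→d19:H3  best=H3
  + 91.0.0.0/8 (H5) depth=8
  + 64.0.0.0/5 (H1) depth=5
  + 64.143.178.0/24 (H1) depth=24
  + 64.143.176.0/20 (H0) depth=20
  + 64.0.0.0/8 (H2) depth=8
  ? 64.128.1.93  path d0:-→d1:-→d2:H6→d3:-→d4:-→d5:H1→d6:-→d7:-→d8:H2→d9:-→d10:-→d11:-→d12:H0  best=H0
  - 91.120.198.0/24 clear@24
  ? 64.143.178.3  path d0:-→d1:-→d2:H6→d3:-→d4:-→d5:H1→d6:-→d7:-→d8:H2→d9:-→d10:-→d11:-→d12:H0→d13:-→d14:-→d15:-→d16:-→d17:-→d18:-→d19:H3→d20:H0→d21:-→d22:-→d23:-→d24:H1→d25:-  best=H1
  ? 64.0.11.162  path d0:-→d1:-→d2:H6→d3:-→d4:-→d5:H1→d6:-→d7:-→d8:H2  best=H2
  ? 168.244.149.174  path d0:-  best=no-route
  + 0.0.0.0/1 (H2) depth=1
  ? 88.161.96.76  path d0:-→d1:H2→d2:H6→d3:-→d4:-→d5:-→d6:-  best=H6

== LOOKUPS ==
["H3","H4","H3","H2","H1","H1","H3","H0","H1","H2","no-route","H6"]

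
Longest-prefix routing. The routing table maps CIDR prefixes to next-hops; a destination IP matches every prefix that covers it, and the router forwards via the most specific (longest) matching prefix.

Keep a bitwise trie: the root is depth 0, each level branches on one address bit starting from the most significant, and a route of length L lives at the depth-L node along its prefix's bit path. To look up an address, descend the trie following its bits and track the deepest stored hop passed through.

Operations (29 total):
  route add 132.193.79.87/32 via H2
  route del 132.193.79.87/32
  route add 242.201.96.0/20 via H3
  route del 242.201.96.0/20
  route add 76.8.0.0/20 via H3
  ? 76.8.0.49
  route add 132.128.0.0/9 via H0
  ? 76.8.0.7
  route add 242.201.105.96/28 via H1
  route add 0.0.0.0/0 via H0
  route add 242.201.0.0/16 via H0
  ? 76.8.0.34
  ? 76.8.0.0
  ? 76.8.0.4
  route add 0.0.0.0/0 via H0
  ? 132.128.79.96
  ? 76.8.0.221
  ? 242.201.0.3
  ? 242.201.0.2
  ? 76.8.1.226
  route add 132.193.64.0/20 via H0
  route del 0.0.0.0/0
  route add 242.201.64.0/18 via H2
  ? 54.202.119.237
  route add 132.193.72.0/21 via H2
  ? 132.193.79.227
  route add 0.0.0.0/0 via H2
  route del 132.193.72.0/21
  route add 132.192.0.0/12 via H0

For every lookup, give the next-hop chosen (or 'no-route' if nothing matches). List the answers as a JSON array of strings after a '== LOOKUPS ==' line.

Apply in order:
  + 132.193.79.87/32 (H2) depth=32
  - 132.193.79.87/32 clear@32
  + 242.201.96.0/20 (H3) depth=20
  - 242.201.96.0/20 clear@20
  + 76.8.0.0/20 (H3) depth=20
  Q 76.8.0.49: descend 01001100000010000000 ; hops seen [H3] ; pick H3
  + 132.128.0.0/9 (H0) depth=9
  Q 76.8.0.7: descend 01001100000010000000 ; hops seen [H3] ; pick H3
  + 242.201.105.96/28 (H1) depth=28
  + 0.0.0.0/0 (H0) depth=0
  + 242.201.0.0/16 (H0) depth=16
  Q 76.8.0.34: descend 01001100000010000000 ; hops seen [H0,H3] ; pick H3
  Q 76.8.0.0: descend 01001100000010000000 ; hops seen [H0,H3] ; pick H3
  Q 76.8.0.4: descend 01001100000010000000 ; hops seen [H0,H3] ; pick H3
  + 0.0.0.0/0 (H0) depth=0
  Q 132.128.79.96: descend 100001001 ; hops seen [H0,H0] ; pick H0
  Q 76.8.0.221: descend 01001100000010000000 ; hops seen [H0,H3] ; pick H3
  Q 242.201.0.3: descend 11110010110010010 ; hops seen [H0,H0] ; pick H0
  Q 242.201.0.2: descend 11110010110010010 ; hops seen [H0,H0] ; pick H0
  Q 76.8.1.226: descend 01001100000010000000 ; hops seen [H0,H3] ; pick H3
  + 132.193.64.0/20 (H0) depth=20
  - 0.0.0.0/0 clear@0
  + 242.201.64.0/18 (H2) depth=18
  Q 54.202.119.237: descend 0 ; hops seen [∅] ; pick no-route
  + 132.193.72.0/21 (H2) depth=21
  Q 132.193.79.227: descend 100001001100000101001111 ; hops seen [H0,H0,H2] ; pick H2
  + 0.0.0.0/0 (H2) depth=0
  - 132.193.72.0/21 clear@21
  + 132.192.0.0/12 (H0) depth=12

== LOOKUPS ==
["H3","H3","H3","H3","H3","H0","H3","H0","H0","H3","no-route","H2"]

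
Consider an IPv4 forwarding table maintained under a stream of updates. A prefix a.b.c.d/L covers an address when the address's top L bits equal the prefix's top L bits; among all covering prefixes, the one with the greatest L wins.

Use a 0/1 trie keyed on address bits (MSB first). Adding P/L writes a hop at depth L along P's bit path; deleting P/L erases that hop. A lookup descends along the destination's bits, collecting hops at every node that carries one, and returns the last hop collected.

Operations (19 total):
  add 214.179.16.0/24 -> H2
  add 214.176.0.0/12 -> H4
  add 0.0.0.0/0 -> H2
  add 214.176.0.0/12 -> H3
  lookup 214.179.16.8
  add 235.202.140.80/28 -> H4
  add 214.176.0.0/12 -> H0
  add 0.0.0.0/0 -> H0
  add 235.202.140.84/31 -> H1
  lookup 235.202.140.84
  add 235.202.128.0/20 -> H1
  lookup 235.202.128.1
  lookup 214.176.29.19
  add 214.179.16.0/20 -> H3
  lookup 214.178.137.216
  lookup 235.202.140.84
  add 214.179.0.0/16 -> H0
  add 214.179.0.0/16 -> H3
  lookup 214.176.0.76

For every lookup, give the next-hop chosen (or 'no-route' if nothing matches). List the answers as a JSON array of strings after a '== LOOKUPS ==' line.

Apply in order:
  + 214.179.16.0/24 (H2) depth=24
  + 214.176.0.0/12 (H4) depth=12
  + 0.0.0.0/0 (H2) depth=0
  + 214.176.0.0/12 (H3) depth=12
  ? 214.179.16.8  path d0:H2→d1:-→d2:-→d3:-→d4:-→d5:-→d6:-→d7:-→d8:-→d9:-→d10:-→d11:-→d12:H3→d13:-→d14:-→d15:-→d16:-→d17:-→d18:-→d19:-→d20:-→d21:-→d22:-→d23:-→d24:H2  best=H2
  + 235.202.140.80/28 (H4) depth=28
  + 214.176.0.0/12 (H0) depth=12
  + 0.0.0.0/0 (H0) depth=0
  + 235.202.140.84/31 (H1) depth=31
  ? 235.202.140.84  path d0:H0→d1:-→d2:-→d3:-→d4:-→d5:-→d6:-→d7:-→d8:-→d9:-→d10:-→d11:-→d12:-→d13:-→d14:-→d15:-→d16:-→d17:-→d18:-→d19:-→d20:-→d21:-→d22:-→d23:-→d24:-→d25:-→d26:-→d27:-→d28:H4→d29:-→d30:-→d31:H1  best=H1
  + 235.202.128.0/20 (H1) depth=20
  ? 235.202.128.1  path d0:H0→d1:-→d2:-→d3:-→d4:-→d5:-→d6:-→d7:-→d8:-→d9:-→d10:-→d11:-→d12:-→d13:-→d14:-→d15:-→d16:-→d17:-→d18:-→d19:-→d20:H1  best=H1
  ? 214.176.29.19  path d0:H0→d1:-→d2:-→d3:-→d4:-→d5:-→d6:-→d7:-→d8:-→d9:-→d10:-→d11:-→d12:H0→d13:-→d14:-  best=H0
  + 214.179.16.0/20 (H3) depth=20
  ? 214.178.137.216  path d0:H0→d1:-→d2:-→d3:-→d4:-→d5:-→d6:-→d7:-→d8:-→d9:-→d10:-→d11:-→d12:H0→d13:-→d14:-→d15:-  best=H0
  ? 235.202.140.84  path d0:H0→d1:-→d2:-→d3:-→d4:-→d5:-→d6:-→d7:-→d8:-→d9:-→d10:-→d11:-→d12:-→d13:-→d14:-→d15:-→d16:-→d17:-→d18:-→d19:-→d20:H1→d21:-→d22:-→d23:-→d24:-→d25:-→d26:-→d27:-→d28:H4→d29:-→d30:-→d31:H1  best=H1
  + 214.179.0.0/16 (H0) depth=16
  + 214.179.0.0/16 (H3) depth=16
  ? 214.176.0.76  path d0:H0→d1:-→d2:-→d3:-→d4:-→d5:-→d6:-→d7:-→d8:-→d9:-→d10:-→d11:-→d12:H0→d13:-→d14:-  best=H0

== LOOKUPS ==
["H2","H1","H1","H0","H0","H1","H0"]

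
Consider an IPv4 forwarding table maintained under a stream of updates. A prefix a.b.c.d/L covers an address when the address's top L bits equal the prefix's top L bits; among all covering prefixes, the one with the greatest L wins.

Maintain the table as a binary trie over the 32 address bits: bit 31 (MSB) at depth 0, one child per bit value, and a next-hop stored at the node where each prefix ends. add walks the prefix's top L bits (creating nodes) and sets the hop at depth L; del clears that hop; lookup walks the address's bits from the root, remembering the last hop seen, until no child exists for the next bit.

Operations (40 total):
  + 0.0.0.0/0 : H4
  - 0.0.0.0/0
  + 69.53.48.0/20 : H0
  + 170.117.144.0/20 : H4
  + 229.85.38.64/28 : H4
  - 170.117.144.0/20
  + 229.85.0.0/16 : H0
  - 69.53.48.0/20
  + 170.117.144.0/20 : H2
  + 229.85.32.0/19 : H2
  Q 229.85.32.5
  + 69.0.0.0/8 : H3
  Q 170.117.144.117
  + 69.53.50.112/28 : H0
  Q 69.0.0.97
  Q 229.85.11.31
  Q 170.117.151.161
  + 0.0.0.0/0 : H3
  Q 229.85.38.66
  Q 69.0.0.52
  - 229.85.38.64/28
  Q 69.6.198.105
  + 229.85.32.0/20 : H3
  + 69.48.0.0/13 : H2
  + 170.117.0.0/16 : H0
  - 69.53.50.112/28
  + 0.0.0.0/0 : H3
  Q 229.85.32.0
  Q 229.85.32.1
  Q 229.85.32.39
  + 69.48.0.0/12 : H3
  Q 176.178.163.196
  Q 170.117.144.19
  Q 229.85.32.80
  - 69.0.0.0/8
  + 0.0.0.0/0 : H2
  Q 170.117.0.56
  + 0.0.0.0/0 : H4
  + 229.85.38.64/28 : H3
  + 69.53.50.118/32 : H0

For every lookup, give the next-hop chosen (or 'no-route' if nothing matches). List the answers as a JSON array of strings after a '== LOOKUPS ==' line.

Process each operation:
  + 0.0.0.0/0 (H4) depth=0
  - 0.0.0.0/0 clear@0
  + 69.53.48.0/20 (H0) depth=20
  + 170.117.144.0/20 (H4) depth=20
  + 229.85.38.64/28 (H4) depth=28
  - 170.117.144.0/20 clear@20
  + 229.85.0.0/16 (H0) depth=16
  - 69.53.48.0/20 clear@20
  + 170.117.144.0/20 (H2) depth=20
  + 229.85.32.0/19 (H2) depth=19
  lookup 229.85.32.5: bits 111001010101010100100 walk d0:-→d1:-→d2:-→d3:-→d4:-→d5:-→d6:-→d7:-→d8:-→d9:-→d10:-→d11:-→d12:-→d13:-→d14:-→d15:-→d16:H0→d17:-→d18:-→d19:H2→d20:-→d21:- -> H2
  + 69.0.0.0/8 (H3) depth=8
  lookup 170.117.144.117: bits 10101010011101011001 walk d0:-→d1:-→d2:-→d3:-→d4:-→d5:-→d6:-→d7:-→d8:-→d9:-→d10:-→d11:-→d12:-→d13:-→d14:-→d15:-→d16:-→d17:-→d18:-→d19:-→d20:H2 -> H2
  + 69.53.50.112/28 (H0) depth=28
  lookup 69.0.0.97: bits 0100010100 walk d0:-→d1:-→d2:-→d3:-→d4:-→d5:-→d6:-→d7:-→d8:H3→d9:-→d10:- -> H3
  lookup 229.85.11.31: bits 111001010101010100 walk d0:-→d1:-→d2:-→d3:-→d4:-→d5:-→d6:-→d7:-→d8:-→d9:-→d10:-→d11:-→d12:-→d13:-→d14:-→d15:-→d16:H0→d17:-→d18:- -> H0
  lookup 170.117.151.161: bits 10101010011101011001 walk d0:-→d1:-→d2:-→d3:-→d4:-→d5:-→d6:-→d7:-→d8:-→d9:-→d10:-→d11:-→d12:-→d13:-→d14:-→d15:-→d16:-→d17:-→d18:-→d19:-→d20:H2 -> H2
  + 0.0.0.0/0 (H3) depth=0
  lookup 229.85.38.66: bits 1110010101010101001001100100 walk d0:H3→d1:-→d2:-→d3:-→d4:-→d5:-→d6:-→d7:-→d8:-→d9:-→d10:-→d11:-→d12:-→d13:-→d14:-→d15:-→d16:H0→d17:-→d18:-→d19:H2→d20:-→d21:-→d22:-→d23:-→d24:-→d25:-→d26:-→d27:-→d28:H4 -> H4
  lookup 69.0.0.52: bits 0100010100 walk d0:H3→d1:-→d2:-→d3:-→d4:-→d5:-→d6:-→d7:-→d8:H3→d9:-→d10:- -> H3
  - 229.85.38.64/28 clear@28
  lookup 69.6.198.105: bits 0100010100 walk d0:H3→d1:-→d2:-→d3:-→d4:-→d5:-→d6:-→d7:-→d8:H3→d9:-→d10:- -> H3
  + 229.85.32.0/20 (H3) depth=20
  + 69.48.0.0/13 (H2) depth=13
  + 170.117.0.0/16 (H0) depth=16
  - 69.53.50.112/28 clear@28
  + 0.0.0.0/0 (H3) depth=0
  lookup 229.85.32.0: bits 111001010101010100100 walk d0:H3→d1:-→d2:-→d3:-→d4:-→d5:-→d6:-→d7:-→d8:-→d9:-→d10:-→d11:-→d12:-→d13:-→d14:-→d15:-→d16:H0→d17:-→d18:-→d19:H2→d20:H3→d21:- -> H3
  lookup 229.85.32.1: bits 111001010101010100100 walk d0:H3→d1:-→d2:-→d3:-→d4:-→d5:-→d6:-→d7:-→d8:-→d9:-→d10:-→d11:-→d12:-→d13:-→d14:-→d15:-→d16:H0→d17:-→d18:-→d19:H2→d20:H3→d21:- -> H3
  lookup 229.85.32.39: bits 111001010101010100100 walk d0:H3→d1:-→d2:-→d3:-→d4:-→d5:-→d6:-→d7:-→d8:-→d9:-→d10:-→d11:-→d12:-→d13:-→d14:-→d15:-→d16:H0→d17:-→d18:-→d19:H2→d20:H3→d21:- -> H3
  + 69.48.0.0/12 (H3) depth=12
  lookup 176.178.163.196: bits 101 walk d0:H3→d1:-→d2:-→d3:- -> H3
  lookup 170.117.144.19: bits 10101010011101011001 walk d0:H3→d1:-→d2:-→d3:-→d4:-→d5:-→d6:-→d7:-→d8:-→d9:-→d10:-→d11:-→d12:-→d13:-→d14:-→d15:-→d16:H0→d17:-→d18:-→d19:-→d20:H2 -> H2
  lookup 229.85.32.80: bits 111001010101010100100 walk d0:H3→d1:-→d2:-→d3:-→d4:-→d5:-→d6:-→d7:-→d8:-→d9:-→d10:-→d11:-→d12:-→d13:-→d14:-→d15:-→d16:H0→d17:-→d18:-→d19:H2→d20:H3→d21:- -> H3
  - 69.0.0.0/8 clear@8
  + 0.0.0.0/0 (H2) depth=0
  lookup 170.117.0.56: bits 1010101001110101 walk d0:H2→d1:-→d2:-→d3:-→d4:-→d5:-→d6:-→d7:-→d8:-→d9:-→d10:-→d11:-→d12:-→d13:-→d14:-→d15:-→d16:H0 -> H0
  + 0.0.0.0/0 (H4) depth=0
  + 229.85.38.64/28 (H3) depth=28
  + 69.53.50.118/32 (H0) depth=32

== LOOKUPS ==
["H2","H2","H3","H0","H2","H4","H3","H3","H3","H3","H3","H3","H2","H3","H0"]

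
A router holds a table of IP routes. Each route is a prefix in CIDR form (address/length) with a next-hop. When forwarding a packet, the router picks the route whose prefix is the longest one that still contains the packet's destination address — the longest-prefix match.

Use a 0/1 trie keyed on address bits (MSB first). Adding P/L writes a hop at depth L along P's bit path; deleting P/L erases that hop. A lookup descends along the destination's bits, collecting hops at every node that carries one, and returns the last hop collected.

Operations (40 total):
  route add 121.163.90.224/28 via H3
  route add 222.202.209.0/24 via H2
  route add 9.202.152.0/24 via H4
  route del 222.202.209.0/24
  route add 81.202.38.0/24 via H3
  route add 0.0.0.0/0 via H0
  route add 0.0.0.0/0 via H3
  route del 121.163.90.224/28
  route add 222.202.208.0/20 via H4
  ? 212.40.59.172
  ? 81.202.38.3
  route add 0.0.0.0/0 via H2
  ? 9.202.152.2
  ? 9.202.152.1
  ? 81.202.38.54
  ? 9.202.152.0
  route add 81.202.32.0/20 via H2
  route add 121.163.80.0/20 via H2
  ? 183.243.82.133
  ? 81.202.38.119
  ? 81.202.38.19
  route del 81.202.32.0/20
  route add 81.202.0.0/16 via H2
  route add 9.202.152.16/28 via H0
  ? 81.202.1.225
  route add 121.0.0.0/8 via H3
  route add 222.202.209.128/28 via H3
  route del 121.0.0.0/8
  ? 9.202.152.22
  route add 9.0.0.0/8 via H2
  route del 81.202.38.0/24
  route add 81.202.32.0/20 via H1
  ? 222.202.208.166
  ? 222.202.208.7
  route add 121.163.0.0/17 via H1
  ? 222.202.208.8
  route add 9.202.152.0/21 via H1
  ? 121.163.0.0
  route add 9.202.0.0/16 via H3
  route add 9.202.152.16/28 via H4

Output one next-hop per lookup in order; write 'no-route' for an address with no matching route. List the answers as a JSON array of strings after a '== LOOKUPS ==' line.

Trace:
  + 121.163.90.224/28 (H3) depth=28
  + 222.202.209.0/24 (H2) depth=24
  + 9.202.152.0/24 (H4) depth=24
  - 222.202.209.0/24 clear@24
  + 81.202.38.0/24 (H3) depth=24
  + 0.0.0.0/0 (H0) depth=0
  + 0.0.0.0/0 (H3) depth=0
  - 121.163.90.224/28 clear@28
  + 222.202.208.0/20 (H4) depth=20
  lookup 212.40.59.172: bits 1101 walk d0:H3→d1:-→d2:-→d3:-→d4:- -> H3
  lookup 81.202.38.3: bits 010100011100101000100110 walk d0:H3→d1:-→d2:-→d3:-→d4:-→d5:-→d6:-→d7:-→d8:-→d9:-→d10:-→d11:-→d12:-→d13:-→d14:-→d15:-→d16:-→d17:-→d18:-→d19:-→d20:-→d21:-→d22:-→d23:-→d24:H3 -> H3
  + 0.0.0.0/0 (H2) depth=0
  lookup 9.202.152.2: bits 000010011100101010011000 walk d0:H2→d1:-→d2:-→d3:-→d4:-→d5:-→d6:-→d7:-→d8:-→d9:-→d10:-→d11:-→d12:-→d13:-→d14:-→d15:-→d16:-→d17:-→d18:-→d19:-→d20:-→d21:-→d22:-→d23:-→d24:H4 -> H4
  lookup 9.202.152.1: bits 000010011100101010011000 walk d0:H2→d1:-→d2:-→d3:-→d4:-→d5:-→d6:-→d7:-→d8:-→d9:-→d10:-→d11:-→d12:-→d13:-→d14:-→d15:-→d16:-→d17:-→d18:-→d19:-→d20:-→d21:-→d22:-→d23:-→d24:H4 -> H4
  lookup 81.202.38.54: bits 010100011100101000100110 walk d0:H2→d1:-→d2:-→d3:-→d4:-→d5:-→d6:-→d7:-→d8:-→d9:-→d10:-→d11:-→d12:-→d13:-→d14:-→d15:-→d16:-→d17:-→d18:-→d19:-→d20:-→d21:-→d22:-→d23:-→d24:H3 -> H3
  lookup 9.202.152.0: bits 000010011100101010011000 walk d0:H2→d1:-→d2:-→d3:-→d4:-→d5:-→d6:-→d7:-→d8:-→d9:-→d10:-→d11:-→d12:-→d13:-→d14:-→d15:-→d16:-→d17:-→d18:-→d19:-→d20:-→d21:-→d22:-→d23:-→d24:H4 -> H4
  + 81.202.32.0/20 (H2) depth=20
  + 121.163.80.0/20 (H2) depth=20
  lookup 183.243.82.133: bits 1 walk d0:H2→d1:- -> H2
  lookup 81.202.38.119: bits 010100011100101000100110 walk d0:H2→d1:-→d2:-→d3:-→d4:-→d5:-→d6:-→d7:-→d8:-→d9:-→d10:-→d11:-→d12:-→d13:-→d14:-→d15:-→d16:-→d17:-→d18:-→d19:-→d20:H2→d21:-→d22:-→d23:-→d24:H3 -> H3
  lookup 81.202.38.19: bits 010100011100101000100110 walk d0:H2→d1:-→d2:-→d3:-→d4:-→d5:-→d6:-→d7:-→d8:-→d9:-→d10:-→d11:-→d12:-→d13:-→d14:-→d15:-→d16:-→d17:-→d18:-→d19:-→d20:H2→d21:-→d22:-→d23:-→d24:H3 -> H3
  - 81.202.32.0/20 clear@20
  + 81.202.0.0/16 (H2) depth=16
  + 9.202.152.16/28 (H0) depth=28
  lookup 81.202.1.225: bits 010100011100101000 walk d0:H2→d1:-→d2:-→d3:-→d4:-→d5:-→d6:-→d7:-→d8:-→d9:-→d10:-→d11:-→d12:-→d13:-→d14:-→d15:-→d16:H2→d17:-→d18:- -> H2
  + 121.0.0.0/8 (H3) depth=8
  + 222.202.209.128/28 (H3) depth=28
  - 121.0.0.0/8 clear@8
  lookup 9.202.152.22: bits 0000100111001010100110000001 walk d0:H2→d1:-→d2:-→d3:-→d4:-→d5:-→d6:-→d7:-→d8:-→d9:-→d10:-→d11:-→d12:-→d13:-→d14:-→d15:-→d16:-→d17:-→d18:-→d19:-→d20:-→d21:-→d22:-→d23:-→d24:H4→d25:-→d26:-→d27:-→d28:H0 -> H0
  + 9.0.0.0/8 (H2) depth=8
  - 81.202.38.0/24 clear@24
  + 81.202.32.0/20 (H1) depth=20
  lookup 222.202.208.166: bits 11011110110010101101000 walk d0:H2→d1:-→d2:-→d3:-→d4:-→d5:-→d6:-→d7:-→d8:-→d9:-→d10:-→d11:-→d12:-→d13:-→d14:-→d15:-→d16:-→d17:-→d18:-→d19:-→d20:H4→d21:-→d22:-→d23:- -> H4
  lookup 222.202.208.7: bits 11011110110010101101000 walk d0:H2→d1:-→d2:-→d3:-→d4:-→d5:-→d6:-→d7:-→d8:-→d9:-→d10:-→d11:-→d12:-→d13:-→d14:-→d15:-→d16:-→d17:-→d18:-→d19:-→d20:H4→d21:-→d22:-→d23:- -> H4
  + 121.163.0.0/17 (H1) depth=17
  lookup 222.202.208.8: bits 11011110110010101101000 walk d0:H2→d1:-→d2:-→d3:-→d4:-→d5:-→d6:-→d7:-→d8:-→d9:-→d10:-→d11:-→d12:-→d13:-→d14:-→d15:-→d16:-→d17:-→d18:-→d19:-→d20:H4→d21:-→d22:-→d23:- -> H4
  + 9.202.152.0/21 (H1) depth=21
  lookup 121.163.0.0: bits 01111001101000110 walk d0:H2→d1:-→d2:-→d3:-→d4:-→d5:-→d6:-→d7:-→d8:-→d9:-→d10:-→d11:-→d12:-→d13:-→d14:-→d15:-→d16:-→d17:H1 -> H1
  + 9.202.0.0/16 (H3) depth=16
  + 9.202.152.16/28 (H4) depth=28

== LOOKUPS ==
["H3","H3","H4","H4","H3","H4","H2","H3","H3","H2","H0","H4","H4","H4","H1"]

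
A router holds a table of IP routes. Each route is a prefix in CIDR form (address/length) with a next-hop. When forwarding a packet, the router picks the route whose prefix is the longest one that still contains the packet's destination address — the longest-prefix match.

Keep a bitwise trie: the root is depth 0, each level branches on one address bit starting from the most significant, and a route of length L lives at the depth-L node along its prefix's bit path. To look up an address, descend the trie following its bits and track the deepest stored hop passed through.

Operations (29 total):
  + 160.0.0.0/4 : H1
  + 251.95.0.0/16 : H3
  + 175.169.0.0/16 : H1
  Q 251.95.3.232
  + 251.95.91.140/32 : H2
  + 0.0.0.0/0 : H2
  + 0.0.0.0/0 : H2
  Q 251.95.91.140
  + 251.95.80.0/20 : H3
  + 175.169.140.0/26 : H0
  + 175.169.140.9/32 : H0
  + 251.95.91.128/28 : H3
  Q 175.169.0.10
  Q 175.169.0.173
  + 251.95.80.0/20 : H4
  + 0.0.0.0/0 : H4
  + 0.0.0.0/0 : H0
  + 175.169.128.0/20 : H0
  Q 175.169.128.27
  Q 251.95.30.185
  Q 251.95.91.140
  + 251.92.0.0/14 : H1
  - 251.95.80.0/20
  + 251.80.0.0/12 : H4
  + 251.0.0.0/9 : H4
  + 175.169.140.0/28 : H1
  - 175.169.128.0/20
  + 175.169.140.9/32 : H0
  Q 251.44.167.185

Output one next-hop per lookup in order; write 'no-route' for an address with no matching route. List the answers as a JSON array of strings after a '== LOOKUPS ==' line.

Process each operation:
  add 160.0.0.0/4 -> H1 at depth 4
  add 251.95.0.0/16 -> H3 at depth 16
  add 175.169.0.0/16 -> H1 at depth 16
  ? 251.95.3.232  path d0:-→d1:-→d2:-→d3:-→d4:-→d5:-→d6:-→d7:-→d8:-→d9:-→d10:-→d11:-→d12:-→d13:-→d14:-→d15:-→d16:H3  best=H3
  add 251.95.91.140/32 -> H2 at depth 32
  add 0.0.0.0/0 -> H2 at depth 0
  add 0.0.0.0/0 -> H2 at depth 0
  ? 251.95.91.140  path d0:H2→d1:-→d2:-→d3:-→d4:-→d5:-→d6:-→d7:-→d8:-→d9:-→d10:-→d11:-→d12:-→d13:-→d14:-→d15:-→d16:H3→d17:-→d18:-→d19:-→d20:-→d21:-→d22:-→d23:-→d24:-→d25:-→d26:-→d27:-→d28:-→d29:-→d30:-→d31:-→d32:H2  best=H2
  add 251.95.80.0/20 -> H3 at depth 20
  add 175.169.140.0/26 -> H0 at depth 26
  add 175.169.140.9/32 -> H0 at depth 32
  add 251.95.91.128/28 -> H3 at depth 28
  ? 175.169.0.10  path d0:H2→d1:-→d2:-→d3:-→d4:H1→d5:-→d6:-→d7:-→d8:-→d9:-→d10:-→d11:-→d12:-→d13:-→d14:-→d15:-→d16:H1  best=H1
  ? 175.169.0.173  path d0:H2→d1:-→d2:-→d3:-→d4:H1→d5:-→d6:-→d7:-→d8:-→d9:-→d10:-→d11:-→d12:-→d13:-→d14:-→d15:-→d16:H1  best=H1
  add 251.95.80.0/20 -> H4 at depth 20
  add 0.0.0.0/0 -> H4 at depth 0
  add 0.0.0.0/0 -> H0 at depth 0
  add 175.169.128.0/20 -> H0 at depth 20
  ? 175.169.128.27  path d0:H0→d1:-→d2:-→d3:-→d4:H1→d5:-→d6:-→d7:-→d8:-→d9:-→d10:-→d11:-→d12:-→d13:-→d14:-→d15:-→d16:H1→d17:-→d18:-→d19:-→d20:H0  best=H0
  ? 251.95.30.185  path d0:H0→d1:-→d2:-→d3:-→d4:-→d5:-→d6:-→d7:-→d8:-→d9:-→d10:-→d11:-→d12:-→d13:-→d14:-→d15:-→d16:H3→d17:-  best=H3
  ? 251.95.91.140  path d0:H0→d1:-→d2:-→d3:-→d4:-→d5:-→d6:-→d7:-→d8:-→d9:-→d10:-→d11:-→d12:-→d13:-→d14:-→d15:-→d16:H3→d17:-→d18:-→d19:-→d20:H4→d21:-→d22:-→d23:-→d24:-→d25:-→d26:-→d27:-→d28:H3→d29:-→d30:-→d31:-→d32:H2  best=H2
  add 251.92.0.0/14 -> H1 at depth 14
  - 251.95.80.0/20 clear@20
  add 251.80.0.0/12 -> H4 at depth 12
  add 251.0.0.0/9 -> H4 at depth 9
  add 175.169.140.0/28 -> H1 at depth 28
  - 175.169.128.0/20 clear@20
  add 175.169.140.9/32 -> H0 at depth 32
  ? 251.44.167.185  path d0:H0→d1:-→d2:-→d3:-→d4:-→d5:-→d6:-→d7:-→d8:-→d9:H4  best=H4

== LOOKUPS ==
["H3","H2","H1","H1","H0","H3","H2","H4"]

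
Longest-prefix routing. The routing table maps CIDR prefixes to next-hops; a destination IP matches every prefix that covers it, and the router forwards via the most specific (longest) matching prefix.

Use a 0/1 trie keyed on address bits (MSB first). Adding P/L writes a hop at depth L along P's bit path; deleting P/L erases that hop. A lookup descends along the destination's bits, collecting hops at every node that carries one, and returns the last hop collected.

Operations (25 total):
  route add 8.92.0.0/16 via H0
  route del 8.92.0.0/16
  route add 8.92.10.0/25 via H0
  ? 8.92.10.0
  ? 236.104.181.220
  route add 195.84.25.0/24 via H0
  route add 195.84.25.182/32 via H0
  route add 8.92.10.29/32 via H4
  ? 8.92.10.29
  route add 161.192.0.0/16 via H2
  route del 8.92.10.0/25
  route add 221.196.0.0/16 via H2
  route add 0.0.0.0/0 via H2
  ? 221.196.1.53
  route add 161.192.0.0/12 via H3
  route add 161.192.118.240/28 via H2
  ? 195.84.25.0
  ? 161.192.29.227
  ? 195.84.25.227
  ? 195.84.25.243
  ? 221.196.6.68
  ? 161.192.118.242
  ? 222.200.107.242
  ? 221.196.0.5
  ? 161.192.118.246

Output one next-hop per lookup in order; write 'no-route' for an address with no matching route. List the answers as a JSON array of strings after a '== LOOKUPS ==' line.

Apply in order:
  + 8.92.0.0/16 (H0) depth=16
  - 8.92.0.0/16 clear@16
  + 8.92.10.0/25 (H0) depth=25
  lookup 8.92.10.0: bits 0000100001011100000010100 walk d0:-→d1:-→d2:-→d3:-→d4:-→d5:-→d6:-→d7:-→d8:-→d9:-→d10:-→d11:-→d12:-→d13:-→d14:-→d15:-→d16:-→d17:-→d18:-→d19:-→d20:-→d21:-→d22:-→d23:-→d24:-→d25:H0 -> H0
  lookup 236.104.181.220: bits ε walk d0:- -> no-route
  + 195.84.25.0/24 (H0) depth=24
  + 195.84.25.182/32 (H0) depth=32
  + 8.92.10.29/32 (H4) depth=32
  lookup 8.92.10.29: bits 00001000010111000000101000011101 walk d0:-→d1:-→d2:-→d3:-→d4:-→d5:-→d6:-→d7:-→d8:-→d9:-→d10:-→d11:-→d12:-→d13:-→d14:-→d15:-→d16:-→d17:-→d18:-→d19:-→d20:-→d21:-→d22:-→d23:-→d24:-→d25:H0→d26:-→d27:-→d28:-→d29:-→d30:-→d31:-→d32:H4 -> H4
  + 161.192.0.0/16 (H2) depth=16
  - 8.92.10.0/25 clear@25
  + 221.196.0.0/16 (H2) depth=16
  + 0.0.0.0/0 (H2) depth=0
  lookup 221.196.1.53: bits 1101110111000100 walk d0:H2→d1:-→d2:-→d3:-→d4:-→d5:-→d6:-→d7:-→d8:-→d9:-→d10:-→d11:-→d12:-→d13:-→d14:-→d15:-→d16:H2 -> H2
  + 161.192.0.0/12 (H3) depth=12
  + 161.192.118.240/28 (H2) depth=28
  lookup 195.84.25.0: bits 110000110101010000011001 walk d0:H2→d1:-→d2:-→d3:-→d4:-→d5:-→d6:-→d7:-→d8:-→d9:-→d10:-→d11:-→d12:-→d13:-→d14:-→d15:-→d16:-→d17:-→d18:-→d19:-→d20:-→d21:-→d22:-→d23:-→d24:H0 -> H0
  lookup 161.192.29.227: bits 10100001110000000 walk d0:H2→d1:-→d2:-→d3:-→d4:-→d5:-→d6:-→d7:-→d8:-→d9:-→d10:-→d11:-→d12:H3→d13:-→d14:-→d15:-→d16:H2→d17:- -> H2
  lookup 195.84.25.227: bits 1100001101010100000110011 walk d0:H2→d1:-→d2:-→d3:-→d4:-→d5:-→d6:-→d7:-→d8:-→d9:-→d10:-→d11:-→d12:-→d13:-→d14:-→d15:-→d16:-→d17:-→d18:-→d19:-→d20:-→d21:-→d22:-→d23:-→d24:H0→d25:- -> H0
  lookup 195.84.25.243: bits 1100001101010100000110011 walk d0:H2→d1:-→d2:-→d3:-→d4:-→d5:-→d6:-→d7:-→d8:-→d9:-→d10:-→d11:-→d12:-→d13:-→d14:-→d15:-→d16:-→d17:-→d18:-→d19:-→d20:-→d21:-→d22:-→d23:-→d24:H0→d25:- -> H0
  lookup 221.196.6.68: bits 1101110111000100 walk d0:H2→d1:-→d2:-→d3:-→d4:-→d5:-→d6:-→d7:-→d8:-→d9:-→d10:-→d11:-→d12:-→d13:-→d14:-→d15:-→d16:H2 -> H2
  lookup 161.192.118.242: bits 1010000111000000011101101111 walk d0:H2→d1:-→d2:-→d3:-→d4:-→d5:-→d6:-→d7:-→d8:-→d9:-→d10:-→d11:-→d12:H3→d13:-→d14:-→d15:-→d16:H2→d17:-→d18:-→d19:-→d20:-→d21:-→d22:-→d23:-→d24:-→d25:-→d26:-→d27:-→d28:H2 -> H2
  lookup 222.200.107.242: bits 110111 walk d0:H2→d1:-→d2:-→d3:-→d4:-→d5:-→d6:- -> H2
  lookup 221.196.0.5: bits 1101110111000100 walk d0:H2→d1:-→d2:-→d3:-→d4:-→d5:-→d6:-→d7:-→d8:-→d9:-→d10:-→d11:-→d12:-→d13:-→d14:-→d15:-→d16:H2 -> H2
  lookup 161.192.118.246: bits 1010000111000000011101101111 walk d0:H2→d1:-→d2:-→d3:-→d4:-→d5:-→d6:-→d7:-→d8:-→d9:-→d10:-→d11:-→d12:H3→d13:-→d14:-→d15:-→d16:H2→d17:-→d18:-→d19:-→d20:-→d21:-→d22:-→d23:-→d24:-→d25:-→d26:-→d27:-→d28:H2 -> H2

== LOOKUPS ==
["H0","no-route","H4","H2","H0","H2","H0","H0","H2","H2","H2","H2","H2"]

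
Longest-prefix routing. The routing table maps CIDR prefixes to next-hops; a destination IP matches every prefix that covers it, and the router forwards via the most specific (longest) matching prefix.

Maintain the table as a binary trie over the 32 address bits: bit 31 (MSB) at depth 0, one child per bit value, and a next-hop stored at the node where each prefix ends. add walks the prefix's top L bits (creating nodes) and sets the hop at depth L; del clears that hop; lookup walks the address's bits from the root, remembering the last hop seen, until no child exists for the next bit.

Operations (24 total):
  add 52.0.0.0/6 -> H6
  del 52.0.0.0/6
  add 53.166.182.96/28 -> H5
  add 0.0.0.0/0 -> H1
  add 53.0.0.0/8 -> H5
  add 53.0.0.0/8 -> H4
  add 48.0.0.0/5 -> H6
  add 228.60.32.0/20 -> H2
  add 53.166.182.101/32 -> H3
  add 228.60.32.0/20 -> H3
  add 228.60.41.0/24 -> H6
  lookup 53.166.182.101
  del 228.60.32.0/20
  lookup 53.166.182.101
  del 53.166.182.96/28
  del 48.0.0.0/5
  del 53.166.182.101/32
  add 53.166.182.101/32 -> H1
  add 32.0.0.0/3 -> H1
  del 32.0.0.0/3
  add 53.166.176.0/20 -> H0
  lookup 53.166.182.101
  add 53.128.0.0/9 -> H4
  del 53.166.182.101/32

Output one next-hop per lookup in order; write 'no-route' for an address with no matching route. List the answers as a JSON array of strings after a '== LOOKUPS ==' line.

Process each operation:
  + 52.0.0.0/6 (H6) depth=6
  - 52.0.0.0/6 clear@6
  + 53.166.182.96/28 (H5) depth=28
  + 0.0.0.0/0 (H1) depth=0
  + 53.0.0.0/8 (H5) depth=8
  + 53.0.0.0/8 (H4) depth=8
  + 48.0.0.0/5 (H6) depth=5
  + 228.60.32.0/20 (H2) depth=20
  + 53.166.182.101/32 (H3) depth=32
  + 228.60.32.0/20 (H3) depth=20
  + 228.60.41.0/24 (H6) depth=24
  lookup 53.166.182.101: bits 00110101101001101011011001100101 walk d0:H1→d1:-→d2:-→d3:-→d4:-→d5:H6→d6:-→d7:-→d8:H4→d9:-→d10:-→d11:-→d12:-→d13:-→d14:-→d15:-→d16:-→d17:-→d18:-→d19:-→d20:-→d21:-→d22:-→d23:-→d24:-→d25:-→d26:-→d27:-→d28:H5→d29:-→d30:-→d31:-→d32:H3 -> H3
  - 228.60.32.0/20 clear@20
  lookup 53.166.182.101: bits 00110101101001101011011001100101 walk d0:H1→d1:-→d2:-→d3:-→d4:-→d5:H6→d6:-→d7:-→d8:H4→d9:-→d10:-→d11:-→d12:-→d13:-→d14:-→d15:-→d16:-→d17:-→d18:-→d19:-→d20:-→d21:-→d22:-→d23:-→d24:-→d25:-→d26:-→d27:-→d28:H5→d29:-→d30:-→d31:-→d32:H3 -> H3
  - 53.166.182.96/28 clear@28
  - 48.0.0.0/5 clear@5
  - 53.166.182.101/32 clear@32
  + 53.166.182.101/32 (H1) depth=32
  + 32.0.0.0/3 (H1) depth=3
  - 32.0.0.0/3 clear@3
  + 53.166.176.0/20 (H0) depth=20
  lookup 53.166.182.101: bits 00110101101001101011011001100101 walk d0:H1→d1:-→d2:-→d3:-→d4:-→d5:-→d6:-→d7:-→d8:H4→d9:-→d10:-→d11:-→d12:-→d13:-→d14:-→d15:-→d16:-→d17:-→d18:-→d19:-→d20:H0→d21:-→d22:-→d23:-→d24:-→d25:-→d26:-→d27:-→d28:-→d29:-→d30:-→d31:-→d32:H1 -> H1
  + 53.128.0.0/9 (H4) depth=9
  - 53.166.182.101/32 clear@32

== LOOKUPS ==
["H3","H3","H1"]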